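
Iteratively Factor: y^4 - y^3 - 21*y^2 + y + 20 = (y - 5)*(y^3 + 4*y^2 - y - 4) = (y - 5)*(y + 1)*(y^2 + 3*y - 4) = (y - 5)*(y + 1)*(y + 4)*(y - 1)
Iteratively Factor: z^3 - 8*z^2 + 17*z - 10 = (z - 5)*(z^2 - 3*z + 2) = (z - 5)*(z - 2)*(z - 1)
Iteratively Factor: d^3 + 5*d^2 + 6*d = (d + 3)*(d^2 + 2*d) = d*(d + 3)*(d + 2)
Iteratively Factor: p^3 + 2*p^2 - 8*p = (p - 2)*(p^2 + 4*p) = p*(p - 2)*(p + 4)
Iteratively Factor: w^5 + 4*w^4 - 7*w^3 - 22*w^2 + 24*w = (w + 4)*(w^4 - 7*w^2 + 6*w) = (w - 1)*(w + 4)*(w^3 + w^2 - 6*w) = (w - 2)*(w - 1)*(w + 4)*(w^2 + 3*w) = w*(w - 2)*(w - 1)*(w + 4)*(w + 3)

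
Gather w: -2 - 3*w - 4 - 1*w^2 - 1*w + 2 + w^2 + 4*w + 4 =0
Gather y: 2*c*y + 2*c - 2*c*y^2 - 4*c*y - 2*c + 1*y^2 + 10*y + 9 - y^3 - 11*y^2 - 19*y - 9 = -y^3 + y^2*(-2*c - 10) + y*(-2*c - 9)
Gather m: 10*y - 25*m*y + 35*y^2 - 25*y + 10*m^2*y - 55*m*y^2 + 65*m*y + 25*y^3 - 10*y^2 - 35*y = 10*m^2*y + m*(-55*y^2 + 40*y) + 25*y^3 + 25*y^2 - 50*y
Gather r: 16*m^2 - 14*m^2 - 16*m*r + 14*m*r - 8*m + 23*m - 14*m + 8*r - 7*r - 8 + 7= 2*m^2 + m + r*(1 - 2*m) - 1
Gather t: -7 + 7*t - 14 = 7*t - 21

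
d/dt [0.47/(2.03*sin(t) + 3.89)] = -0.9541*cos(t)/(2.03*sin(t) + 3.89)^2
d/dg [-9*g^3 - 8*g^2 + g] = -27*g^2 - 16*g + 1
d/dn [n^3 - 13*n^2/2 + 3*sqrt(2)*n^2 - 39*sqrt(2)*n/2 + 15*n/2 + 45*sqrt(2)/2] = 3*n^2 - 13*n + 6*sqrt(2)*n - 39*sqrt(2)/2 + 15/2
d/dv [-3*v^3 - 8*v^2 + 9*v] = -9*v^2 - 16*v + 9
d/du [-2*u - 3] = -2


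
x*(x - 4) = x^2 - 4*x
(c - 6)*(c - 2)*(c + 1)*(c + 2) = c^4 - 5*c^3 - 10*c^2 + 20*c + 24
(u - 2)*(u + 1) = u^2 - u - 2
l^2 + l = l*(l + 1)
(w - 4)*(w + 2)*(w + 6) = w^3 + 4*w^2 - 20*w - 48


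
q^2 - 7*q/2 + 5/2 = (q - 5/2)*(q - 1)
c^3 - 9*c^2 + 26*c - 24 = (c - 4)*(c - 3)*(c - 2)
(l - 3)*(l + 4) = l^2 + l - 12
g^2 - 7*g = g*(g - 7)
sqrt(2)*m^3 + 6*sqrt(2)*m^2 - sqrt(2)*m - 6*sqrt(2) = (m - 1)*(m + 6)*(sqrt(2)*m + sqrt(2))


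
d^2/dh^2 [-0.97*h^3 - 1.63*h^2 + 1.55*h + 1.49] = -5.82*h - 3.26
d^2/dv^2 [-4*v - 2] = 0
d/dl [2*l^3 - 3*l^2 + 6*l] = 6*l^2 - 6*l + 6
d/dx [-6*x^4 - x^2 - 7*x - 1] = -24*x^3 - 2*x - 7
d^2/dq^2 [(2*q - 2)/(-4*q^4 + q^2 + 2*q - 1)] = 4*(-4*(q - 1)*(-8*q^3 + q + 1)^2 + (16*q^3 - 2*q + (q - 1)*(24*q^2 - 1) - 2)*(4*q^4 - q^2 - 2*q + 1))/(4*q^4 - q^2 - 2*q + 1)^3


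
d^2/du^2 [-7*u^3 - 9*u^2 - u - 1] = -42*u - 18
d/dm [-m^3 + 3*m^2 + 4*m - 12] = -3*m^2 + 6*m + 4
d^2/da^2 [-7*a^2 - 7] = -14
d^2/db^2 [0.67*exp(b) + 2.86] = 0.67*exp(b)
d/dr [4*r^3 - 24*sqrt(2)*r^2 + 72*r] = 12*r^2 - 48*sqrt(2)*r + 72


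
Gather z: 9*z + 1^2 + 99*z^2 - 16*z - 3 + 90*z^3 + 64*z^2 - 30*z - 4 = 90*z^3 + 163*z^2 - 37*z - 6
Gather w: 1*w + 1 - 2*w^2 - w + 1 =2 - 2*w^2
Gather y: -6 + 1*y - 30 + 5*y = 6*y - 36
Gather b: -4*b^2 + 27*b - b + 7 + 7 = -4*b^2 + 26*b + 14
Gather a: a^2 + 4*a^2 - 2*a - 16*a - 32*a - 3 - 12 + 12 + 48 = 5*a^2 - 50*a + 45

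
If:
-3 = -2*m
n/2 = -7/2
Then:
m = 3/2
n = -7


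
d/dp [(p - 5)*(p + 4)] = 2*p - 1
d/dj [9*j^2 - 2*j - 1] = 18*j - 2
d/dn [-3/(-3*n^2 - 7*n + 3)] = 3*(-6*n - 7)/(3*n^2 + 7*n - 3)^2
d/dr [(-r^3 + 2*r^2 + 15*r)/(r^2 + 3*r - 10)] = (-r^4 - 6*r^3 + 21*r^2 - 40*r - 150)/(r^4 + 6*r^3 - 11*r^2 - 60*r + 100)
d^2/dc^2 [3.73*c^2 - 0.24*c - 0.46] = 7.46000000000000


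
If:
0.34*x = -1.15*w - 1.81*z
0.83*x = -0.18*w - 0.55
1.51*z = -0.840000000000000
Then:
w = 1.14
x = -0.91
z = -0.56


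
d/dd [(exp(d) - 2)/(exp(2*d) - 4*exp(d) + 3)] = (-2*(exp(d) - 2)^2 + exp(2*d) - 4*exp(d) + 3)*exp(d)/(exp(2*d) - 4*exp(d) + 3)^2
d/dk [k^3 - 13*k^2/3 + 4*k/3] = 3*k^2 - 26*k/3 + 4/3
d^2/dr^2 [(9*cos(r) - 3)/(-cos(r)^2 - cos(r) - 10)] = 6*(27*(1 - cos(2*r))^2*cos(r) - 7*(1 - cos(2*r))^2 + 1411*cos(r) + 2*cos(2*r) - 165*cos(3*r) - 6*cos(5*r) + 198)/(2*cos(r) + cos(2*r) + 21)^3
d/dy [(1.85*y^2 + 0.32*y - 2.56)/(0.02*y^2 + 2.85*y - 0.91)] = (5.2661*y^2 - 3.2646*y + 7.0048)/(0.0004*y^4 + 0.114*y^3 + 8.0861*y^2 - 5.187*y + 0.8281)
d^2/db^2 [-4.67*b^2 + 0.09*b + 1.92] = -9.34000000000000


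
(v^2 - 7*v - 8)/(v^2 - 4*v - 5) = (v - 8)/(v - 5)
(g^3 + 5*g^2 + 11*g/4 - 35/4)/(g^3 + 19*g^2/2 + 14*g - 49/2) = (g + 5/2)/(g + 7)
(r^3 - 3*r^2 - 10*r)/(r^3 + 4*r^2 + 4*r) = (r - 5)/(r + 2)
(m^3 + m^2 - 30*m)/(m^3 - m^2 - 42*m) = (m - 5)/(m - 7)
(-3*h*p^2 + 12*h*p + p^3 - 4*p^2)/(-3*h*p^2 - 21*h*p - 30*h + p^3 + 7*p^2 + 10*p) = p*(p - 4)/(p^2 + 7*p + 10)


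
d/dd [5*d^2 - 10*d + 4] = 10*d - 10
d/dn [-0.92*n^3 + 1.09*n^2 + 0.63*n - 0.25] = -2.76*n^2 + 2.18*n + 0.63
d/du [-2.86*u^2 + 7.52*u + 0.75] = 7.52 - 5.72*u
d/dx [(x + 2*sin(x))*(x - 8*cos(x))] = (x + 2*sin(x))*(8*sin(x) + 1) + (x - 8*cos(x))*(2*cos(x) + 1)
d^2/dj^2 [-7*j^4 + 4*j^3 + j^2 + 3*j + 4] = -84*j^2 + 24*j + 2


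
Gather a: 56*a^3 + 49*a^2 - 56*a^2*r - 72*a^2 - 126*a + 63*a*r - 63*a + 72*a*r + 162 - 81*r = 56*a^3 + a^2*(-56*r - 23) + a*(135*r - 189) - 81*r + 162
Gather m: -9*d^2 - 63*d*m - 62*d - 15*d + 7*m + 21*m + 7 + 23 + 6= -9*d^2 - 77*d + m*(28 - 63*d) + 36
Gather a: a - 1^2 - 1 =a - 2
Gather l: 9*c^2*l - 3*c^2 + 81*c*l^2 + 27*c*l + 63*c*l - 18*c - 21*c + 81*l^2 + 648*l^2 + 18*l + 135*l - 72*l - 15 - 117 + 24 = -3*c^2 - 39*c + l^2*(81*c + 729) + l*(9*c^2 + 90*c + 81) - 108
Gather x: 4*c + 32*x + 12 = 4*c + 32*x + 12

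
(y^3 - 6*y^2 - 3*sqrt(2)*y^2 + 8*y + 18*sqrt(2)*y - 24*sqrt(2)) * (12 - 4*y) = -4*y^4 + 12*sqrt(2)*y^3 + 36*y^3 - 108*sqrt(2)*y^2 - 104*y^2 + 96*y + 312*sqrt(2)*y - 288*sqrt(2)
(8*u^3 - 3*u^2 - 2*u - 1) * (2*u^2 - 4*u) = 16*u^5 - 38*u^4 + 8*u^3 + 6*u^2 + 4*u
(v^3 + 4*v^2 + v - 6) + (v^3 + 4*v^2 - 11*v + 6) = 2*v^3 + 8*v^2 - 10*v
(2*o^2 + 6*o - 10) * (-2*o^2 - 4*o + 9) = -4*o^4 - 20*o^3 + 14*o^2 + 94*o - 90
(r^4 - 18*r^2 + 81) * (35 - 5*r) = -5*r^5 + 35*r^4 + 90*r^3 - 630*r^2 - 405*r + 2835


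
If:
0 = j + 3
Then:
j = -3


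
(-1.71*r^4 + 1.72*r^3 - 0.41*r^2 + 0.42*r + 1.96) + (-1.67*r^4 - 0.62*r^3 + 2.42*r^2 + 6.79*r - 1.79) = -3.38*r^4 + 1.1*r^3 + 2.01*r^2 + 7.21*r + 0.17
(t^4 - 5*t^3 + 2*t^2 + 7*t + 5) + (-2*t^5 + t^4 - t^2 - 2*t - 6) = -2*t^5 + 2*t^4 - 5*t^3 + t^2 + 5*t - 1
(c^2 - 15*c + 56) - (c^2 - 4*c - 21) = 77 - 11*c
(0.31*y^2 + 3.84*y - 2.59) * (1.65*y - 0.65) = 0.5115*y^3 + 6.1345*y^2 - 6.7695*y + 1.6835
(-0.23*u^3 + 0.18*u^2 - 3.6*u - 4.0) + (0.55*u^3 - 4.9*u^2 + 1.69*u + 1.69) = 0.32*u^3 - 4.72*u^2 - 1.91*u - 2.31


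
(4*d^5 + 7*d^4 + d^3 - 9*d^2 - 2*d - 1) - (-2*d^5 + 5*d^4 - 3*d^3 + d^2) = 6*d^5 + 2*d^4 + 4*d^3 - 10*d^2 - 2*d - 1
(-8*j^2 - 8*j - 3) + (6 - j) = -8*j^2 - 9*j + 3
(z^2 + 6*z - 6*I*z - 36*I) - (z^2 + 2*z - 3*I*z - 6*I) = 4*z - 3*I*z - 30*I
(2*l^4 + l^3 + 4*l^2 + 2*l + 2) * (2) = 4*l^4 + 2*l^3 + 8*l^2 + 4*l + 4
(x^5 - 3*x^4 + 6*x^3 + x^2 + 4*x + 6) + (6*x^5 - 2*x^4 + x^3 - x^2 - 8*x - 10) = 7*x^5 - 5*x^4 + 7*x^3 - 4*x - 4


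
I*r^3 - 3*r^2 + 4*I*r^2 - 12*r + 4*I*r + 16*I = (r + 4)*(r + 4*I)*(I*r + 1)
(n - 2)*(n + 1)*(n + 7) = n^3 + 6*n^2 - 9*n - 14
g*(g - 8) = g^2 - 8*g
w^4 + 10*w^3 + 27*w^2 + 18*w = w*(w + 1)*(w + 3)*(w + 6)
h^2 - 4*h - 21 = (h - 7)*(h + 3)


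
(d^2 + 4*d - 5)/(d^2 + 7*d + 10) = (d - 1)/(d + 2)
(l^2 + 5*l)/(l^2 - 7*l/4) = 4*(l + 5)/(4*l - 7)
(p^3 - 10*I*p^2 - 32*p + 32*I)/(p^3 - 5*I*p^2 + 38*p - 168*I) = (p^2 - 6*I*p - 8)/(p^2 - I*p + 42)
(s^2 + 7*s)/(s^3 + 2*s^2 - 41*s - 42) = s/(s^2 - 5*s - 6)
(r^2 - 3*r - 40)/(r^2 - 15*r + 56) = (r + 5)/(r - 7)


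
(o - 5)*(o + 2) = o^2 - 3*o - 10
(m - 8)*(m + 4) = m^2 - 4*m - 32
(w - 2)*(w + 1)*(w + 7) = w^3 + 6*w^2 - 9*w - 14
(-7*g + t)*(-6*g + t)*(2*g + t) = 84*g^3 + 16*g^2*t - 11*g*t^2 + t^3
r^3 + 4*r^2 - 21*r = r*(r - 3)*(r + 7)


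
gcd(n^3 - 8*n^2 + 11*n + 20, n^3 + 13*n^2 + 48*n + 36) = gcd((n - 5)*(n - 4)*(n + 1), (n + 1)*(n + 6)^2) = n + 1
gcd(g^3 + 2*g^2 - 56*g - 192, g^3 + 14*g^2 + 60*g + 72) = g + 6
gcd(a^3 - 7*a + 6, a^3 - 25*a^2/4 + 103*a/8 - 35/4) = a - 2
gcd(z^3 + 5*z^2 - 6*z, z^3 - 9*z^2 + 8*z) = z^2 - z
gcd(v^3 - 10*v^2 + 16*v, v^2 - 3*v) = v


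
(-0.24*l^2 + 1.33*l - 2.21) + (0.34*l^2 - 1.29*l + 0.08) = 0.1*l^2 + 0.04*l - 2.13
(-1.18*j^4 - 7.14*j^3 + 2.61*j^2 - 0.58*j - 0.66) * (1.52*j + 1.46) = -1.7936*j^5 - 12.5756*j^4 - 6.4572*j^3 + 2.929*j^2 - 1.85*j - 0.9636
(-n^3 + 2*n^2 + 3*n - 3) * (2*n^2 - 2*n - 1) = -2*n^5 + 6*n^4 + 3*n^3 - 14*n^2 + 3*n + 3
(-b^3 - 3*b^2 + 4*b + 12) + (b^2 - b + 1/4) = -b^3 - 2*b^2 + 3*b + 49/4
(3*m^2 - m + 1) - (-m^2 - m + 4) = 4*m^2 - 3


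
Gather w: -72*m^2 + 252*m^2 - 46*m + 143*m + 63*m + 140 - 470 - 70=180*m^2 + 160*m - 400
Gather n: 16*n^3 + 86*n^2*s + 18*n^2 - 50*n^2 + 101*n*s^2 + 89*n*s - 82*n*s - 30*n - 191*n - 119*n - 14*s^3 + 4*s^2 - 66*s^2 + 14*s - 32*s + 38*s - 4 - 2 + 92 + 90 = 16*n^3 + n^2*(86*s - 32) + n*(101*s^2 + 7*s - 340) - 14*s^3 - 62*s^2 + 20*s + 176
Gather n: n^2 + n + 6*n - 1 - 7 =n^2 + 7*n - 8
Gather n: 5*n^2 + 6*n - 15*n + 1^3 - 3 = 5*n^2 - 9*n - 2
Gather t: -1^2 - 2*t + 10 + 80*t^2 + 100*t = 80*t^2 + 98*t + 9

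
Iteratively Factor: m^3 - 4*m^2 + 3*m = (m - 3)*(m^2 - m) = (m - 3)*(m - 1)*(m)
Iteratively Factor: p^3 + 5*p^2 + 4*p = (p)*(p^2 + 5*p + 4) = p*(p + 4)*(p + 1)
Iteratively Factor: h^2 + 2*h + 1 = (h + 1)*(h + 1)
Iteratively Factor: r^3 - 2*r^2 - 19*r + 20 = (r + 4)*(r^2 - 6*r + 5) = (r - 1)*(r + 4)*(r - 5)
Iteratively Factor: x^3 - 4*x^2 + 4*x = (x - 2)*(x^2 - 2*x) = (x - 2)^2*(x)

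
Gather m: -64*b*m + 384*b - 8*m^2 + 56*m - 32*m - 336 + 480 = 384*b - 8*m^2 + m*(24 - 64*b) + 144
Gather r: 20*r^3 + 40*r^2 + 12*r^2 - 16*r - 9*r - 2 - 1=20*r^3 + 52*r^2 - 25*r - 3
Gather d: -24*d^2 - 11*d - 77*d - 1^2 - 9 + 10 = -24*d^2 - 88*d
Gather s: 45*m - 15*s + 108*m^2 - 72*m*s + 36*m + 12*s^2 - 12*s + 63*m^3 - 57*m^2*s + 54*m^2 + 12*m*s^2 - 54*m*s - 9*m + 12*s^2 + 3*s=63*m^3 + 162*m^2 + 72*m + s^2*(12*m + 24) + s*(-57*m^2 - 126*m - 24)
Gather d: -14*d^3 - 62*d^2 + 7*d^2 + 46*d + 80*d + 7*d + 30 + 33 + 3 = -14*d^3 - 55*d^2 + 133*d + 66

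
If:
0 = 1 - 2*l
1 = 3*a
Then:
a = 1/3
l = 1/2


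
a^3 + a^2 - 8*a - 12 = (a - 3)*(a + 2)^2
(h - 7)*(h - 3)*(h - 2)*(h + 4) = h^4 - 8*h^3 - 7*h^2 + 122*h - 168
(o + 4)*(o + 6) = o^2 + 10*o + 24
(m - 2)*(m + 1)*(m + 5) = m^3 + 4*m^2 - 7*m - 10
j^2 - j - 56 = (j - 8)*(j + 7)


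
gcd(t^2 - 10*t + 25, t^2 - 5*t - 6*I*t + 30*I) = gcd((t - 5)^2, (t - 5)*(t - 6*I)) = t - 5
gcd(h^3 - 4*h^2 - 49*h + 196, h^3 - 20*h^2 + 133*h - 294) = h - 7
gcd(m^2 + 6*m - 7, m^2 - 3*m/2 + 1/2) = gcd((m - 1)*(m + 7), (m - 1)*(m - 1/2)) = m - 1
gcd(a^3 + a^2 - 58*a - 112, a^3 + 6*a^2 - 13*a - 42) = a^2 + 9*a + 14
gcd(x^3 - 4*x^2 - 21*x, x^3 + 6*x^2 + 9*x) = x^2 + 3*x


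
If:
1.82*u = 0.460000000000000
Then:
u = 0.25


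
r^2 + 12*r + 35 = (r + 5)*(r + 7)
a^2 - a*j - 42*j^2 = (a - 7*j)*(a + 6*j)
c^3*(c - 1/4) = c^4 - c^3/4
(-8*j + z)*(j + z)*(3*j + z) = -24*j^3 - 29*j^2*z - 4*j*z^2 + z^3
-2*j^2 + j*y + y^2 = (-j + y)*(2*j + y)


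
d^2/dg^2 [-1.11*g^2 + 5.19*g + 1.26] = -2.22000000000000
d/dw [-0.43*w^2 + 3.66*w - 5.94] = 3.66 - 0.86*w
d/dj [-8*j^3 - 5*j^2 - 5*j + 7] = -24*j^2 - 10*j - 5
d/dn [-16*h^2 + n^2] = 2*n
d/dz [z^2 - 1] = 2*z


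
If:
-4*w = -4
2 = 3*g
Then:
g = 2/3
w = 1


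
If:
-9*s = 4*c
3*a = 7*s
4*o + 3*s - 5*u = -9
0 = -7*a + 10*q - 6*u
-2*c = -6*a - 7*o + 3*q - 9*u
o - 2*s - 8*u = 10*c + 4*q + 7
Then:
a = 81662/34465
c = -157491/68930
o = -84156/34465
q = 13318/6893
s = 34998/34465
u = 15711/34465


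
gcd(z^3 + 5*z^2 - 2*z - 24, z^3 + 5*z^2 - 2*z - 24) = z^3 + 5*z^2 - 2*z - 24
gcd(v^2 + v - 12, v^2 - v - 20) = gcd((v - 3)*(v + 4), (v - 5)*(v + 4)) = v + 4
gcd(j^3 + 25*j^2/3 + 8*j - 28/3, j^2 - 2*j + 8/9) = j - 2/3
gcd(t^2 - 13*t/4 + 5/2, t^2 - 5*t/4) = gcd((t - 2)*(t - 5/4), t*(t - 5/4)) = t - 5/4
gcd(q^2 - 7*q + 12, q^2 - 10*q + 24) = q - 4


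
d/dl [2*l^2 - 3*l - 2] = 4*l - 3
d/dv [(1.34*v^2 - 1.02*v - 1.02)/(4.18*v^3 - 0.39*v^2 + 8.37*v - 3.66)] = (-5.6012*v^4 + 8.5272*v^3 + 23.6088*v^2 - 10.6044*v + 12.2706)/(17.4724*v^6 - 3.2604*v^5 + 70.1253*v^4 - 37.1262*v^3 + 72.9117*v^2 - 61.2684*v + 13.3956)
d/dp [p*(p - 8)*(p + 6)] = 3*p^2 - 4*p - 48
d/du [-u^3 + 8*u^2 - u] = -3*u^2 + 16*u - 1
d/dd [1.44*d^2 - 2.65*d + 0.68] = 2.88*d - 2.65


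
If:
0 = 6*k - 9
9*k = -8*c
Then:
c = -27/16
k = 3/2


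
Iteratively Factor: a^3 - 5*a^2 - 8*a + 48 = (a - 4)*(a^2 - a - 12) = (a - 4)^2*(a + 3)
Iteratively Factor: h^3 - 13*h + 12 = (h + 4)*(h^2 - 4*h + 3) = (h - 1)*(h + 4)*(h - 3)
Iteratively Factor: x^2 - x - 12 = (x + 3)*(x - 4)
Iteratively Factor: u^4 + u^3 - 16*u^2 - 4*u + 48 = (u + 2)*(u^3 - u^2 - 14*u + 24) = (u - 3)*(u + 2)*(u^2 + 2*u - 8) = (u - 3)*(u - 2)*(u + 2)*(u + 4)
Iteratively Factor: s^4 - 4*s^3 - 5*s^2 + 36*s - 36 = (s - 2)*(s^3 - 2*s^2 - 9*s + 18) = (s - 2)*(s + 3)*(s^2 - 5*s + 6) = (s - 3)*(s - 2)*(s + 3)*(s - 2)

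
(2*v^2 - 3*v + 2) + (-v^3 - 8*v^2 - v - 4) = -v^3 - 6*v^2 - 4*v - 2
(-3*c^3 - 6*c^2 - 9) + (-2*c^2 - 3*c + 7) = -3*c^3 - 8*c^2 - 3*c - 2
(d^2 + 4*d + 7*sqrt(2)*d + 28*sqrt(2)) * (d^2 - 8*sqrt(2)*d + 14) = d^4 - sqrt(2)*d^3 + 4*d^3 - 98*d^2 - 4*sqrt(2)*d^2 - 392*d + 98*sqrt(2)*d + 392*sqrt(2)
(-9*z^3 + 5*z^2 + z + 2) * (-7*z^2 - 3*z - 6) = 63*z^5 - 8*z^4 + 32*z^3 - 47*z^2 - 12*z - 12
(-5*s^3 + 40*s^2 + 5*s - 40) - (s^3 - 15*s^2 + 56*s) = -6*s^3 + 55*s^2 - 51*s - 40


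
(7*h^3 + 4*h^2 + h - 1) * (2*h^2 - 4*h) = 14*h^5 - 20*h^4 - 14*h^3 - 6*h^2 + 4*h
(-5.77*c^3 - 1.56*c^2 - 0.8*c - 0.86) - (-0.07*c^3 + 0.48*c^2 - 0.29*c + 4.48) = -5.7*c^3 - 2.04*c^2 - 0.51*c - 5.34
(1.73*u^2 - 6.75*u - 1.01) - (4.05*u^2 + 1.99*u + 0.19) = -2.32*u^2 - 8.74*u - 1.2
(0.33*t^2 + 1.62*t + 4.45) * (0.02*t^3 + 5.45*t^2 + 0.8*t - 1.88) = 0.0066*t^5 + 1.8309*t^4 + 9.182*t^3 + 24.9281*t^2 + 0.514400000000001*t - 8.366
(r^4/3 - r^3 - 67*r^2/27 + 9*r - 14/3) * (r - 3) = r^5/3 - 2*r^4 + 14*r^3/27 + 148*r^2/9 - 95*r/3 + 14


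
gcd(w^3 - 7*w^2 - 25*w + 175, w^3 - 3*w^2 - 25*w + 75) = w^2 - 25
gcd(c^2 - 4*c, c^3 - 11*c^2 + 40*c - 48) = c - 4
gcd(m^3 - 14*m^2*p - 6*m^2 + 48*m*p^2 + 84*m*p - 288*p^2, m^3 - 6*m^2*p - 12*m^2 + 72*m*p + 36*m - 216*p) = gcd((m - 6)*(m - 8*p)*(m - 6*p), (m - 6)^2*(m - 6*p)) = -m^2 + 6*m*p + 6*m - 36*p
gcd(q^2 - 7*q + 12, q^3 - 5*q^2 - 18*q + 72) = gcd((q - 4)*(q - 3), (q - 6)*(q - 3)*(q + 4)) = q - 3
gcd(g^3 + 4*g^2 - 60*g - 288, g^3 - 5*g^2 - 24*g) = g - 8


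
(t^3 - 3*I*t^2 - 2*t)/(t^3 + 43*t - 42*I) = t*(t - 2*I)/(t^2 + I*t + 42)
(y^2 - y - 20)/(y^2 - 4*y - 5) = (y + 4)/(y + 1)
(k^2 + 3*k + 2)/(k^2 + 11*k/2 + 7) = 2*(k + 1)/(2*k + 7)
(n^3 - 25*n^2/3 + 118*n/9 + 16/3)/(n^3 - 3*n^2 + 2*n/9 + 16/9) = (3*n^2 - 17*n - 6)/(3*n^2 - n - 2)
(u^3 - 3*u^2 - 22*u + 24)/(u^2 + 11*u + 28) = (u^2 - 7*u + 6)/(u + 7)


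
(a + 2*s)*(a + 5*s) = a^2 + 7*a*s + 10*s^2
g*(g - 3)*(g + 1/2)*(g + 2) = g^4 - g^3/2 - 13*g^2/2 - 3*g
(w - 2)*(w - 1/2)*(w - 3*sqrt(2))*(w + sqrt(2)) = w^4 - 2*sqrt(2)*w^3 - 5*w^3/2 - 5*w^2 + 5*sqrt(2)*w^2 - 2*sqrt(2)*w + 15*w - 6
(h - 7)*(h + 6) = h^2 - h - 42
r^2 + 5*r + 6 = (r + 2)*(r + 3)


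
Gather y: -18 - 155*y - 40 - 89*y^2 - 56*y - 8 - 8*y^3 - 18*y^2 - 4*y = -8*y^3 - 107*y^2 - 215*y - 66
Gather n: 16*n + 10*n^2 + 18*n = 10*n^2 + 34*n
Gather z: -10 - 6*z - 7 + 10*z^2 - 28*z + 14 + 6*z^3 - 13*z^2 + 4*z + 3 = 6*z^3 - 3*z^2 - 30*z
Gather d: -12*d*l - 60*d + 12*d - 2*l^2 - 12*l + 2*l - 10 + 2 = d*(-12*l - 48) - 2*l^2 - 10*l - 8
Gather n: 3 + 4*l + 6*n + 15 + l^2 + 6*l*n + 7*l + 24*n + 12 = l^2 + 11*l + n*(6*l + 30) + 30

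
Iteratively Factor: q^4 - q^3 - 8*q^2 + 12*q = (q + 3)*(q^3 - 4*q^2 + 4*q) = q*(q + 3)*(q^2 - 4*q + 4) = q*(q - 2)*(q + 3)*(q - 2)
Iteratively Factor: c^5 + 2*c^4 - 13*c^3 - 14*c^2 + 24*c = (c)*(c^4 + 2*c^3 - 13*c^2 - 14*c + 24) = c*(c + 2)*(c^3 - 13*c + 12) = c*(c + 2)*(c + 4)*(c^2 - 4*c + 3) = c*(c - 1)*(c + 2)*(c + 4)*(c - 3)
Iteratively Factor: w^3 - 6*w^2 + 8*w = (w)*(w^2 - 6*w + 8) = w*(w - 4)*(w - 2)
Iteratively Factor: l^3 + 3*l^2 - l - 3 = (l + 3)*(l^2 - 1) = (l + 1)*(l + 3)*(l - 1)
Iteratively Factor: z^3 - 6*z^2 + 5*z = (z - 5)*(z^2 - z) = (z - 5)*(z - 1)*(z)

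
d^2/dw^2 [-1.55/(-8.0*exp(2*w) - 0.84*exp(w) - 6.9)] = (1.55*(16.0*exp(w) + 0.84)*(32.0*exp(w) + 1.68)*exp(w) - (49.6*exp(w) + 1.302)*(8.0*exp(2*w) + 0.84*exp(w) + 6.9))*exp(w)/(8.0*exp(2*w) + 0.84*exp(w) + 6.9)^3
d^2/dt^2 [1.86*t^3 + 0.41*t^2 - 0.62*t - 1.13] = 11.16*t + 0.82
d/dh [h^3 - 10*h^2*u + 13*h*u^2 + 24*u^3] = 3*h^2 - 20*h*u + 13*u^2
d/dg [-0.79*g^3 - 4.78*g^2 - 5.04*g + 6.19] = -2.37*g^2 - 9.56*g - 5.04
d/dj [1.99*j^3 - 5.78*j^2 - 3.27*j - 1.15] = 5.97*j^2 - 11.56*j - 3.27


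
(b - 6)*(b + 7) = b^2 + b - 42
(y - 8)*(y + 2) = y^2 - 6*y - 16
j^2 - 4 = (j - 2)*(j + 2)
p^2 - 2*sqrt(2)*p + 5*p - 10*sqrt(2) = (p + 5)*(p - 2*sqrt(2))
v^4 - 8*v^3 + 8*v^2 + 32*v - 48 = (v - 6)*(v - 2)^2*(v + 2)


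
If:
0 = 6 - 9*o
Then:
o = 2/3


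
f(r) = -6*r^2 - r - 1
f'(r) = -12*r - 1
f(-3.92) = -89.28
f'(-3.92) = 46.04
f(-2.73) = -42.99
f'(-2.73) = 31.76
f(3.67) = -85.48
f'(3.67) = -45.04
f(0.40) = -2.36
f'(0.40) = -5.80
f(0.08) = -1.12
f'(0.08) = -1.96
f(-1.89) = -20.54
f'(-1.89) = 21.68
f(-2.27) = -29.65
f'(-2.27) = 26.24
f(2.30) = -35.04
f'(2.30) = -28.60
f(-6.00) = -211.00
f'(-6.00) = 71.00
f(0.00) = -1.00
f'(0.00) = -1.00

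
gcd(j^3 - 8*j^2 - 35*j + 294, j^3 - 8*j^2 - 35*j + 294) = j^3 - 8*j^2 - 35*j + 294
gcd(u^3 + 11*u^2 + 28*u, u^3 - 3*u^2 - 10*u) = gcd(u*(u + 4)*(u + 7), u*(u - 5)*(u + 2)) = u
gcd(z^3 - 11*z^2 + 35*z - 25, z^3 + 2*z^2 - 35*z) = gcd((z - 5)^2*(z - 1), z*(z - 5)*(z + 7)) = z - 5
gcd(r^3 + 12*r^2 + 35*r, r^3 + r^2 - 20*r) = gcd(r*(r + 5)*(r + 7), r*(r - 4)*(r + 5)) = r^2 + 5*r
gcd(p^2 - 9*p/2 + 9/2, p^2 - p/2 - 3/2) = p - 3/2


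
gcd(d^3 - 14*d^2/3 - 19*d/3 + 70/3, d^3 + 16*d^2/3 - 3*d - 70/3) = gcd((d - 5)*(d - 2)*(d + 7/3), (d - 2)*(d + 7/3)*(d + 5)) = d^2 + d/3 - 14/3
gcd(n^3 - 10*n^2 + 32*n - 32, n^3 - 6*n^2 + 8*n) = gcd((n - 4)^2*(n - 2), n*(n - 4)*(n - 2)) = n^2 - 6*n + 8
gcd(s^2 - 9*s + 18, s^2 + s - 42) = s - 6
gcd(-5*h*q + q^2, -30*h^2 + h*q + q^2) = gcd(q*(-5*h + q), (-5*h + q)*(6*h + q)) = -5*h + q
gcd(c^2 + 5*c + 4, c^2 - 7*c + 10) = 1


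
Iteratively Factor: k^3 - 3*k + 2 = (k - 1)*(k^2 + k - 2) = (k - 1)^2*(k + 2)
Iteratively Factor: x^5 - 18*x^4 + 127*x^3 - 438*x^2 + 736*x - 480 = (x - 4)*(x^4 - 14*x^3 + 71*x^2 - 154*x + 120) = (x - 4)*(x - 3)*(x^3 - 11*x^2 + 38*x - 40) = (x - 4)*(x - 3)*(x - 2)*(x^2 - 9*x + 20) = (x - 4)^2*(x - 3)*(x - 2)*(x - 5)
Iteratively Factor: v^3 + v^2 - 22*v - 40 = (v - 5)*(v^2 + 6*v + 8) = (v - 5)*(v + 4)*(v + 2)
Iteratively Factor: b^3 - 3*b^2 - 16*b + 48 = (b + 4)*(b^2 - 7*b + 12) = (b - 3)*(b + 4)*(b - 4)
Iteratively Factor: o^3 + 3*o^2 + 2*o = (o)*(o^2 + 3*o + 2) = o*(o + 1)*(o + 2)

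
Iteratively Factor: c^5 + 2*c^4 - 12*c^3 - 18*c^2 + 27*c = (c - 1)*(c^4 + 3*c^3 - 9*c^2 - 27*c) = (c - 1)*(c + 3)*(c^3 - 9*c) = (c - 1)*(c + 3)^2*(c^2 - 3*c) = (c - 3)*(c - 1)*(c + 3)^2*(c)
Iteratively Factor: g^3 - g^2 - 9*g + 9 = (g - 3)*(g^2 + 2*g - 3) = (g - 3)*(g + 3)*(g - 1)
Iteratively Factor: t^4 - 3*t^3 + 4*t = (t - 2)*(t^3 - t^2 - 2*t) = (t - 2)^2*(t^2 + t) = t*(t - 2)^2*(t + 1)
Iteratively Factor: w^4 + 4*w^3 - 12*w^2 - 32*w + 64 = (w - 2)*(w^3 + 6*w^2 - 32) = (w - 2)^2*(w^2 + 8*w + 16) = (w - 2)^2*(w + 4)*(w + 4)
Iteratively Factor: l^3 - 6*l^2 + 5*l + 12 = (l - 4)*(l^2 - 2*l - 3) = (l - 4)*(l + 1)*(l - 3)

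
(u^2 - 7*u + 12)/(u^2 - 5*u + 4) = (u - 3)/(u - 1)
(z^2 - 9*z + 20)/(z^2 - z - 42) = (-z^2 + 9*z - 20)/(-z^2 + z + 42)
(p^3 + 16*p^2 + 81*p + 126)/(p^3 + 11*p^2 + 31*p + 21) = (p + 6)/(p + 1)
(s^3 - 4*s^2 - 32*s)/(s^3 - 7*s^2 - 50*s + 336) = s*(s + 4)/(s^2 + s - 42)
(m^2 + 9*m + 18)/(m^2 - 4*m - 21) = (m + 6)/(m - 7)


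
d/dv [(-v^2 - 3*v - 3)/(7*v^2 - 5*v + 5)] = 2*(13*v^2 + 16*v - 15)/(49*v^4 - 70*v^3 + 95*v^2 - 50*v + 25)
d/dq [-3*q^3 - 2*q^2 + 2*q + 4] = -9*q^2 - 4*q + 2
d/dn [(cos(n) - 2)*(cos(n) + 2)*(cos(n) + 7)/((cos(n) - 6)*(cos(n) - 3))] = (-cos(n)^4 + 18*cos(n)^3 + 5*cos(n)^2 - 308*cos(n) + 324)*sin(n)/((cos(n) - 6)^2*(cos(n) - 3)^2)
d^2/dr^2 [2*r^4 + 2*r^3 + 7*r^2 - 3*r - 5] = 24*r^2 + 12*r + 14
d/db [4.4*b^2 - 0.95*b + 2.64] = 8.8*b - 0.95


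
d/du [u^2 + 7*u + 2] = 2*u + 7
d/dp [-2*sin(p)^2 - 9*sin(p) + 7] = -(4*sin(p) + 9)*cos(p)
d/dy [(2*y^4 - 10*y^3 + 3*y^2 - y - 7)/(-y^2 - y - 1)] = 2*(-2*y^5 + 2*y^4 + 6*y^3 + 13*y^2 - 10*y - 3)/(y^4 + 2*y^3 + 3*y^2 + 2*y + 1)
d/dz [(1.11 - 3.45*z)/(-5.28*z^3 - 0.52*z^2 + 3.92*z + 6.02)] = (-36.432*z^3 + 15.7884*z^2 + 1.1544*z - 25.1202)/(27.8784*z^6 + 5.4912*z^5 - 41.1248*z^4 - 67.648*z^3 + 9.1056*z^2 + 47.1968*z + 36.2404)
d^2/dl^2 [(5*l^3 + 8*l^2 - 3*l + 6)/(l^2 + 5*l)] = 4*(41*l^3 + 9*l^2 + 45*l + 75)/(l^3*(l^3 + 15*l^2 + 75*l + 125))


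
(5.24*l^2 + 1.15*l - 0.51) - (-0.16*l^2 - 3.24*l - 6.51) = 5.4*l^2 + 4.39*l + 6.0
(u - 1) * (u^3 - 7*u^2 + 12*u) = u^4 - 8*u^3 + 19*u^2 - 12*u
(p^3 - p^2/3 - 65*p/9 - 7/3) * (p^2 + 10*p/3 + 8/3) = p^5 + 3*p^4 - 17*p^3/3 - 737*p^2/27 - 730*p/27 - 56/9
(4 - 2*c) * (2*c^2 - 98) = -4*c^3 + 8*c^2 + 196*c - 392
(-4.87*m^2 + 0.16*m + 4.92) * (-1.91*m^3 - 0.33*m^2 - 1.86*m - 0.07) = 9.3017*m^5 + 1.3015*m^4 - 0.391799999999998*m^3 - 1.5803*m^2 - 9.1624*m - 0.3444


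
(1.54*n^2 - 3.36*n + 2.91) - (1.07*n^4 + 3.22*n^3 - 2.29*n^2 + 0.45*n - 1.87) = -1.07*n^4 - 3.22*n^3 + 3.83*n^2 - 3.81*n + 4.78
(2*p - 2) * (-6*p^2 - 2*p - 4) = -12*p^3 + 8*p^2 - 4*p + 8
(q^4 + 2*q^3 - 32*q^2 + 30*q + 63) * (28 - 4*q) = -4*q^5 + 20*q^4 + 184*q^3 - 1016*q^2 + 588*q + 1764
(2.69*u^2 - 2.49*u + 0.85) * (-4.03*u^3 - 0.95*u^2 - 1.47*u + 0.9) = -10.8407*u^5 + 7.4792*u^4 - 5.0143*u^3 + 5.2738*u^2 - 3.4905*u + 0.765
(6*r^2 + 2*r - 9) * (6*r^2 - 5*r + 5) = 36*r^4 - 18*r^3 - 34*r^2 + 55*r - 45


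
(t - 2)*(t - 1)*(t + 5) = t^3 + 2*t^2 - 13*t + 10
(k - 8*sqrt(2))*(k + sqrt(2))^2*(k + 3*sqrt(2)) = k^4 - 3*sqrt(2)*k^3 - 66*k^2 - 106*sqrt(2)*k - 96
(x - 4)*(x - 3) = x^2 - 7*x + 12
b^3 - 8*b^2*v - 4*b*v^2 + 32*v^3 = (b - 8*v)*(b - 2*v)*(b + 2*v)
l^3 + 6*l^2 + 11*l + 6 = (l + 1)*(l + 2)*(l + 3)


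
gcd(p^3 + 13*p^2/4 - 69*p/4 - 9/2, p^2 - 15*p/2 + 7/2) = 1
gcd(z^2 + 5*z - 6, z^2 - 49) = 1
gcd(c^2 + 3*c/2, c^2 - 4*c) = c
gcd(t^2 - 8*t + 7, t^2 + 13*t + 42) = 1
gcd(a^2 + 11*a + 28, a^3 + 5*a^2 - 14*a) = a + 7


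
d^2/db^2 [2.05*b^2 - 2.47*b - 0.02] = 4.10000000000000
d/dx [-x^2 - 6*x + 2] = -2*x - 6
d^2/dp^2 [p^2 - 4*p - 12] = 2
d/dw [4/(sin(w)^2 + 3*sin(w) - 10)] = -4*(2*sin(w) + 3)*cos(w)/(sin(w)^2 + 3*sin(w) - 10)^2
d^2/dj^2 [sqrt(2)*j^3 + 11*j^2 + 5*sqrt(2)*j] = 6*sqrt(2)*j + 22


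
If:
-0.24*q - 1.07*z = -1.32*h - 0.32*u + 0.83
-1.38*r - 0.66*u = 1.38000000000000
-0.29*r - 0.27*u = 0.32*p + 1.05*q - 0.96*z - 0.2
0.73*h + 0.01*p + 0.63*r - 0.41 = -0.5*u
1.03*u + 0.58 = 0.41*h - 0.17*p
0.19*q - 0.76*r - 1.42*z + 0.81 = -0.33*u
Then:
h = 1.52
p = 3.50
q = 0.27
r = -0.74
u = -0.53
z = 0.88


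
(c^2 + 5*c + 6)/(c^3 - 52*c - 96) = (c + 3)/(c^2 - 2*c - 48)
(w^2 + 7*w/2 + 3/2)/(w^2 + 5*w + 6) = (w + 1/2)/(w + 2)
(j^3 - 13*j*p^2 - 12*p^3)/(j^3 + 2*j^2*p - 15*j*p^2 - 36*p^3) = (j + p)/(j + 3*p)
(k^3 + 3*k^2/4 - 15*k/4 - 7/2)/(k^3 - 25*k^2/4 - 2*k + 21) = (k + 1)/(k - 6)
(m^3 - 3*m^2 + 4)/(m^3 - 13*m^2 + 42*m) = (m^3 - 3*m^2 + 4)/(m*(m^2 - 13*m + 42))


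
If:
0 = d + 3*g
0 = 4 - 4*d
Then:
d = 1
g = -1/3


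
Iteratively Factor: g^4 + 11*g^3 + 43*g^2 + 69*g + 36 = (g + 3)*(g^3 + 8*g^2 + 19*g + 12) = (g + 3)*(g + 4)*(g^2 + 4*g + 3) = (g + 1)*(g + 3)*(g + 4)*(g + 3)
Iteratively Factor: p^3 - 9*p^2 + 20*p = (p)*(p^2 - 9*p + 20) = p*(p - 4)*(p - 5)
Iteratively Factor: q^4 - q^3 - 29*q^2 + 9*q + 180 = (q - 3)*(q^3 + 2*q^2 - 23*q - 60) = (q - 3)*(q + 4)*(q^2 - 2*q - 15) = (q - 3)*(q + 3)*(q + 4)*(q - 5)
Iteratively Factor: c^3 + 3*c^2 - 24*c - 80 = (c + 4)*(c^2 - c - 20) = (c + 4)^2*(c - 5)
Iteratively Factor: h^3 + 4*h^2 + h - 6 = (h + 3)*(h^2 + h - 2) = (h + 2)*(h + 3)*(h - 1)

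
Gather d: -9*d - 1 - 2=-9*d - 3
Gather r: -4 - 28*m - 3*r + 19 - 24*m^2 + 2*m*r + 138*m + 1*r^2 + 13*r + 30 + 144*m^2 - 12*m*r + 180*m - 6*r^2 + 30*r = 120*m^2 + 290*m - 5*r^2 + r*(40 - 10*m) + 45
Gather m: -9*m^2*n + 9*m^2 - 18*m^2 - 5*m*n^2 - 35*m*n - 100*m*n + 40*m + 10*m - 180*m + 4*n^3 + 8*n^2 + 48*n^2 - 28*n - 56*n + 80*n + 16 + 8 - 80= m^2*(-9*n - 9) + m*(-5*n^2 - 135*n - 130) + 4*n^3 + 56*n^2 - 4*n - 56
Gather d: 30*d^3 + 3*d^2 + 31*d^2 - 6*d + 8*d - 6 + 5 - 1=30*d^3 + 34*d^2 + 2*d - 2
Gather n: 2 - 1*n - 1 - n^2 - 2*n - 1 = -n^2 - 3*n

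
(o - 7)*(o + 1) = o^2 - 6*o - 7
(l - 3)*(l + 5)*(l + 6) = l^3 + 8*l^2 - 3*l - 90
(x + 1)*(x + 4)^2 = x^3 + 9*x^2 + 24*x + 16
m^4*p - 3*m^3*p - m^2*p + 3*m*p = m*(m - 3)*(m - 1)*(m*p + p)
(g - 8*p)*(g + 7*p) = g^2 - g*p - 56*p^2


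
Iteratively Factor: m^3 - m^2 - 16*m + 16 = (m - 4)*(m^2 + 3*m - 4) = (m - 4)*(m - 1)*(m + 4)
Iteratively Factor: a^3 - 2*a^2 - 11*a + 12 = (a - 4)*(a^2 + 2*a - 3) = (a - 4)*(a - 1)*(a + 3)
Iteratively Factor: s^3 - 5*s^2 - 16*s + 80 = (s - 5)*(s^2 - 16) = (s - 5)*(s + 4)*(s - 4)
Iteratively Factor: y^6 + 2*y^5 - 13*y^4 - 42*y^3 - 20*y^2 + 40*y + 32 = (y + 2)*(y^5 - 13*y^3 - 16*y^2 + 12*y + 16) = (y - 4)*(y + 2)*(y^4 + 4*y^3 + 3*y^2 - 4*y - 4) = (y - 4)*(y - 1)*(y + 2)*(y^3 + 5*y^2 + 8*y + 4) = (y - 4)*(y - 1)*(y + 2)^2*(y^2 + 3*y + 2) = (y - 4)*(y - 1)*(y + 2)^3*(y + 1)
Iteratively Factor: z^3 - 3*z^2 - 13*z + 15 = (z + 3)*(z^2 - 6*z + 5) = (z - 1)*(z + 3)*(z - 5)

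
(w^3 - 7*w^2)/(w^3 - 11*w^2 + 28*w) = w/(w - 4)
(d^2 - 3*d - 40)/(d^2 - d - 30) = (d - 8)/(d - 6)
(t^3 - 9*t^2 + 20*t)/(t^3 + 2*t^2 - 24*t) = (t - 5)/(t + 6)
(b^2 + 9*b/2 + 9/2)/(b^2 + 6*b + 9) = (b + 3/2)/(b + 3)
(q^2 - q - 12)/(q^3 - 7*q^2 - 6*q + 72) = 1/(q - 6)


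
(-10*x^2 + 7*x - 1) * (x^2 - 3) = -10*x^4 + 7*x^3 + 29*x^2 - 21*x + 3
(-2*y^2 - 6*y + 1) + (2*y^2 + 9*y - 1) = 3*y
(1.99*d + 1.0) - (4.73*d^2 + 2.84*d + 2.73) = -4.73*d^2 - 0.85*d - 1.73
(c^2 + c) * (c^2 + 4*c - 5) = c^4 + 5*c^3 - c^2 - 5*c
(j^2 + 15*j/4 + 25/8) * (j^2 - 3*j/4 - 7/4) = j^4 + 3*j^3 - 23*j^2/16 - 285*j/32 - 175/32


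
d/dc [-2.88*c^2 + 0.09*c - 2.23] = 0.09 - 5.76*c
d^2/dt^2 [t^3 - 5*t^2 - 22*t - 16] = 6*t - 10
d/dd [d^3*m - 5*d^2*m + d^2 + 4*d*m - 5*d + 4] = 3*d^2*m - 10*d*m + 2*d + 4*m - 5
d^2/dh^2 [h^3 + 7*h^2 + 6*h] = 6*h + 14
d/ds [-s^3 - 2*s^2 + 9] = s*(-3*s - 4)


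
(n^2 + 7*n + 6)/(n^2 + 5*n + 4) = (n + 6)/(n + 4)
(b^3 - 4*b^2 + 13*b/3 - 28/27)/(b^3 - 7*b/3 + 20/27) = (3*b - 7)/(3*b + 5)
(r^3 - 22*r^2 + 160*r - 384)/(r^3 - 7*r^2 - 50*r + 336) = (r - 8)/(r + 7)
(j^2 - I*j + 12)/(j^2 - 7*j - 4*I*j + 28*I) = (j + 3*I)/(j - 7)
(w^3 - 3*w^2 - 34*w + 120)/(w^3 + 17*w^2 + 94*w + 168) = (w^2 - 9*w + 20)/(w^2 + 11*w + 28)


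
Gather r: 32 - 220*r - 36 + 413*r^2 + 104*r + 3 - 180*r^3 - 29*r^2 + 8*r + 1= -180*r^3 + 384*r^2 - 108*r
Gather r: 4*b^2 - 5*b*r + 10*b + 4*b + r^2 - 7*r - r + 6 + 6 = 4*b^2 + 14*b + r^2 + r*(-5*b - 8) + 12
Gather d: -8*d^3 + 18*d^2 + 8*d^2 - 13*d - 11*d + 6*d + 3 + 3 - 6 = -8*d^3 + 26*d^2 - 18*d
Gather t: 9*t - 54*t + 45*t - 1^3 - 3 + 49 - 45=0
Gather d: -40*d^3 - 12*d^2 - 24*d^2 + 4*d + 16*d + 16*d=-40*d^3 - 36*d^2 + 36*d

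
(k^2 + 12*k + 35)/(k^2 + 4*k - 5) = (k + 7)/(k - 1)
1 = 1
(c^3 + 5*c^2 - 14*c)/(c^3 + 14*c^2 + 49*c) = (c - 2)/(c + 7)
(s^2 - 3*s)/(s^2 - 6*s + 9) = s/(s - 3)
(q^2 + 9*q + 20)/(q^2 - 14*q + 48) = (q^2 + 9*q + 20)/(q^2 - 14*q + 48)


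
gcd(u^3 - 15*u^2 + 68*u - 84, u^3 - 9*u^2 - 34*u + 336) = u - 7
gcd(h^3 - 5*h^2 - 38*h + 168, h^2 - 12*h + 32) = h - 4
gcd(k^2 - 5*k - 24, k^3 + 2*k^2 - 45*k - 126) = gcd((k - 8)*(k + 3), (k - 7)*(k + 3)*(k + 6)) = k + 3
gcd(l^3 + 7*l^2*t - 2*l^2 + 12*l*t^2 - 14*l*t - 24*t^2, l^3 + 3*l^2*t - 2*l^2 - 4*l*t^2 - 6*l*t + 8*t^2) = l^2 + 4*l*t - 2*l - 8*t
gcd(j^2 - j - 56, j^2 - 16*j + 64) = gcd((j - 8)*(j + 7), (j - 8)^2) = j - 8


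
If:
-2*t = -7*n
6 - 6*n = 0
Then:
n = 1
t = 7/2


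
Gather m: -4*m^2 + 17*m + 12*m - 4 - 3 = -4*m^2 + 29*m - 7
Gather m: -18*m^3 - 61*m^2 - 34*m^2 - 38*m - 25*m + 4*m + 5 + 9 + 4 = -18*m^3 - 95*m^2 - 59*m + 18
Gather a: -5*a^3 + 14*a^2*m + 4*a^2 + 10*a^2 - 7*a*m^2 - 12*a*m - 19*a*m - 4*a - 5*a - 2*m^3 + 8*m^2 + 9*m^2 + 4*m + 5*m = -5*a^3 + a^2*(14*m + 14) + a*(-7*m^2 - 31*m - 9) - 2*m^3 + 17*m^2 + 9*m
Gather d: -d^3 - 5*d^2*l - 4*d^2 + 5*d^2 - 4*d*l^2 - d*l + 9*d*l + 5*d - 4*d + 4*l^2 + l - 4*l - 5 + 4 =-d^3 + d^2*(1 - 5*l) + d*(-4*l^2 + 8*l + 1) + 4*l^2 - 3*l - 1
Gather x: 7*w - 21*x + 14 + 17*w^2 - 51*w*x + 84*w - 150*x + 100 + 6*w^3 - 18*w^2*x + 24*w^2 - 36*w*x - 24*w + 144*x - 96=6*w^3 + 41*w^2 + 67*w + x*(-18*w^2 - 87*w - 27) + 18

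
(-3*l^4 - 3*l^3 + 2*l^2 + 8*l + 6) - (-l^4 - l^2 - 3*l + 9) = -2*l^4 - 3*l^3 + 3*l^2 + 11*l - 3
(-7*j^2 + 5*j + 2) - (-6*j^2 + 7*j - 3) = -j^2 - 2*j + 5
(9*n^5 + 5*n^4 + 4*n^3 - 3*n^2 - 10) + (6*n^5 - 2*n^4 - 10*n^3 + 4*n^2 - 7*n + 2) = 15*n^5 + 3*n^4 - 6*n^3 + n^2 - 7*n - 8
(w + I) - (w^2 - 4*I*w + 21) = -w^2 + w + 4*I*w - 21 + I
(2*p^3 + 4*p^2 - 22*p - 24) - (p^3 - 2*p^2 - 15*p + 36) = p^3 + 6*p^2 - 7*p - 60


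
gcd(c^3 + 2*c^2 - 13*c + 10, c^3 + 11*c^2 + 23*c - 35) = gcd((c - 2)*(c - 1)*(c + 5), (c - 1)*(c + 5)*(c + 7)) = c^2 + 4*c - 5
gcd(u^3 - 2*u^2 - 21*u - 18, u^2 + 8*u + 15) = u + 3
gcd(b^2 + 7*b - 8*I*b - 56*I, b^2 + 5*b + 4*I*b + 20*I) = 1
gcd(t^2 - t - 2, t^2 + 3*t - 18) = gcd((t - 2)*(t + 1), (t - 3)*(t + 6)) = 1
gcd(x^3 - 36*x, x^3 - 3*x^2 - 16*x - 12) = x - 6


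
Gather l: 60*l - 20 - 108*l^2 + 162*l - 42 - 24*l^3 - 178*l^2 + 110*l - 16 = -24*l^3 - 286*l^2 + 332*l - 78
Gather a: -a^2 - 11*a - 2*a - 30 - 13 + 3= -a^2 - 13*a - 40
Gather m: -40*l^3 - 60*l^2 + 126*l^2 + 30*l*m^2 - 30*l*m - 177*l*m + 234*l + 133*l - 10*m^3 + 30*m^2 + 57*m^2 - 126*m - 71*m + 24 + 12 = -40*l^3 + 66*l^2 + 367*l - 10*m^3 + m^2*(30*l + 87) + m*(-207*l - 197) + 36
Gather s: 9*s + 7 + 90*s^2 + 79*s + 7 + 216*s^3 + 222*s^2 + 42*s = 216*s^3 + 312*s^2 + 130*s + 14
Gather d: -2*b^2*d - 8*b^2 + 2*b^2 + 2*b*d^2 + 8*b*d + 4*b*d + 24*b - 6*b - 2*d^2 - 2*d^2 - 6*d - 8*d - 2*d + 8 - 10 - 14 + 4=-6*b^2 + 18*b + d^2*(2*b - 4) + d*(-2*b^2 + 12*b - 16) - 12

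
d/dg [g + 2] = 1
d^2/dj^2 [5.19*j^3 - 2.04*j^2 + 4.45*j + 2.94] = 31.14*j - 4.08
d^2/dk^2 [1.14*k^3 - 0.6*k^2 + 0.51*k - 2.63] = 6.84*k - 1.2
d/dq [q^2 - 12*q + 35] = 2*q - 12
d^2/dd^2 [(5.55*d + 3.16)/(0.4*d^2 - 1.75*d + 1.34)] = ((16.897 - 13.32*d)*(0.4*d^2 - 1.75*d + 1.34) + (0.8*d - 1.75)*(1.6*d - 3.5)*(5.55*d + 3.16))/(0.4*d^2 - 1.75*d + 1.34)^3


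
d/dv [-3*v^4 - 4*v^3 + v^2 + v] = -12*v^3 - 12*v^2 + 2*v + 1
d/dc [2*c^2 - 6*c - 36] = 4*c - 6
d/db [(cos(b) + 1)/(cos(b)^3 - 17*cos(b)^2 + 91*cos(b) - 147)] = 2*(cos(b)^2 - 17)*sin(b)/((cos(b) - 7)^3*(cos(b) - 3)^2)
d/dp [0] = 0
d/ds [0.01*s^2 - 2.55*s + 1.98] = 0.02*s - 2.55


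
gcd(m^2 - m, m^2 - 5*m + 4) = m - 1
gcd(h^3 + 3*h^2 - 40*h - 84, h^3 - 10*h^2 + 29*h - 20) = 1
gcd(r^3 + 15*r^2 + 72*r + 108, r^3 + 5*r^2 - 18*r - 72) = r^2 + 9*r + 18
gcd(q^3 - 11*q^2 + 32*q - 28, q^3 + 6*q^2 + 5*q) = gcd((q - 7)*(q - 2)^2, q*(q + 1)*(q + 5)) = 1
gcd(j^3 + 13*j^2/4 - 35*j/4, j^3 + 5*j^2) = j^2 + 5*j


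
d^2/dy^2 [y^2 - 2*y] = 2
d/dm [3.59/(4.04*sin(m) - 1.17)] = -14.5036*cos(m)/(4.04*sin(m) - 1.17)^2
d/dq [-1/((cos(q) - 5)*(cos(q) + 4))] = (sin(q) - sin(2*q))/((cos(q) - 5)^2*(cos(q) + 4)^2)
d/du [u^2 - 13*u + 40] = 2*u - 13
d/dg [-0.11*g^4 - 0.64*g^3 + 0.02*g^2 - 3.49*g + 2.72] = -0.44*g^3 - 1.92*g^2 + 0.04*g - 3.49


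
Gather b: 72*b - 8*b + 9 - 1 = 64*b + 8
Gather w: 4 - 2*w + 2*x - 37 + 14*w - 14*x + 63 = 12*w - 12*x + 30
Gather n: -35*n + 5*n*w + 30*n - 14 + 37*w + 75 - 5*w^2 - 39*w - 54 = n*(5*w - 5) - 5*w^2 - 2*w + 7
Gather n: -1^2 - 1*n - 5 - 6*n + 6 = -7*n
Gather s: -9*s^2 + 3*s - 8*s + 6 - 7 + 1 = -9*s^2 - 5*s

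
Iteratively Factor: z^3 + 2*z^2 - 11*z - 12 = (z + 1)*(z^2 + z - 12) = (z - 3)*(z + 1)*(z + 4)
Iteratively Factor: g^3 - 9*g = (g - 3)*(g^2 + 3*g) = g*(g - 3)*(g + 3)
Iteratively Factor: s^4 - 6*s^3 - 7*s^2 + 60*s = (s - 5)*(s^3 - s^2 - 12*s) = (s - 5)*(s + 3)*(s^2 - 4*s) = s*(s - 5)*(s + 3)*(s - 4)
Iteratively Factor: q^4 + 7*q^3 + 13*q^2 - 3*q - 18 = (q + 2)*(q^3 + 5*q^2 + 3*q - 9) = (q + 2)*(q + 3)*(q^2 + 2*q - 3) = (q + 2)*(q + 3)^2*(q - 1)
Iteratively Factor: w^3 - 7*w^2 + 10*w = (w - 5)*(w^2 - 2*w) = (w - 5)*(w - 2)*(w)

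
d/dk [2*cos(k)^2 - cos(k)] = (1 - 4*cos(k))*sin(k)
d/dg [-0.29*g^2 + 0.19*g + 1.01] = 0.19 - 0.58*g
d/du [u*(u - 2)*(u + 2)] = 3*u^2 - 4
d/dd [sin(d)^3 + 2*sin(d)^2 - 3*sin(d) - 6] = 4*sin(d)*cos(d) - 3*cos(d)^3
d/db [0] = 0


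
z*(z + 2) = z^2 + 2*z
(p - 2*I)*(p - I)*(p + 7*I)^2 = p^4 + 11*I*p^3 - 9*p^2 + 119*I*p + 98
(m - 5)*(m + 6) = m^2 + m - 30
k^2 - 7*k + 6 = (k - 6)*(k - 1)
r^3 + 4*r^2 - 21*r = r*(r - 3)*(r + 7)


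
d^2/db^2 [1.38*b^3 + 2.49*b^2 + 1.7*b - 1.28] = 8.28*b + 4.98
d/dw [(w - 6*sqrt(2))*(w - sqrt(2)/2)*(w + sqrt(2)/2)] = 3*w^2 - 12*sqrt(2)*w - 1/2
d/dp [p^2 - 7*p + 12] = 2*p - 7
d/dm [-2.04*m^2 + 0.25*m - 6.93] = 0.25 - 4.08*m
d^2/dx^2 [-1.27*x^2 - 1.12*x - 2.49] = -2.54000000000000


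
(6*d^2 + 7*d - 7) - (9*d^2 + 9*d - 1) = -3*d^2 - 2*d - 6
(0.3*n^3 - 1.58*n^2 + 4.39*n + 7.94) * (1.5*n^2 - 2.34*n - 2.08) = 0.45*n^5 - 3.072*n^4 + 9.6582*n^3 + 4.9238*n^2 - 27.7108*n - 16.5152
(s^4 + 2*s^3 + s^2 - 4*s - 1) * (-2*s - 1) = -2*s^5 - 5*s^4 - 4*s^3 + 7*s^2 + 6*s + 1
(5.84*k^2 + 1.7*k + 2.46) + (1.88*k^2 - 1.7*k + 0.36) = 7.72*k^2 + 2.82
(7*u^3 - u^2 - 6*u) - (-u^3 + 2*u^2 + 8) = 8*u^3 - 3*u^2 - 6*u - 8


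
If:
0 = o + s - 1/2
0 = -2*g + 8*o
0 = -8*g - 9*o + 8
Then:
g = 32/41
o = 8/41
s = 25/82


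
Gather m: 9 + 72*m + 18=72*m + 27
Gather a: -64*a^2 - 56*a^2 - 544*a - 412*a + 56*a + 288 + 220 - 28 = -120*a^2 - 900*a + 480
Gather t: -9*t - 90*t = -99*t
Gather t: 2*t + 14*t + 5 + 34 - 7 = 16*t + 32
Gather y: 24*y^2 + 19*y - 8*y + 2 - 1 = 24*y^2 + 11*y + 1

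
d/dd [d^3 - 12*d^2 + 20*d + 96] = 3*d^2 - 24*d + 20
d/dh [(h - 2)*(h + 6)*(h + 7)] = 3*h^2 + 22*h + 16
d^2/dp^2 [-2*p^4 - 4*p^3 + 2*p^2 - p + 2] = -24*p^2 - 24*p + 4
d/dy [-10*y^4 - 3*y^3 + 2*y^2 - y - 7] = -40*y^3 - 9*y^2 + 4*y - 1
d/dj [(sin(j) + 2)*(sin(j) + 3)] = (2*sin(j) + 5)*cos(j)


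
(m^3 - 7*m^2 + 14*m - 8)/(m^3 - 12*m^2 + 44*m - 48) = (m - 1)/(m - 6)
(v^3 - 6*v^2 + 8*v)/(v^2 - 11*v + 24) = v*(v^2 - 6*v + 8)/(v^2 - 11*v + 24)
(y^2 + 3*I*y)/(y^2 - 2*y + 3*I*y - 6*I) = y/(y - 2)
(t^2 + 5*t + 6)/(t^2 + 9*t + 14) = (t + 3)/(t + 7)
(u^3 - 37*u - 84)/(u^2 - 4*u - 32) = (u^2 - 4*u - 21)/(u - 8)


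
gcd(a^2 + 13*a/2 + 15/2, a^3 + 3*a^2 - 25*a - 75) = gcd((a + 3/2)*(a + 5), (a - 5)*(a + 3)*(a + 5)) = a + 5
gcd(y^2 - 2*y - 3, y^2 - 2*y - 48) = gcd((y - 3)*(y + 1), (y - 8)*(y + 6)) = 1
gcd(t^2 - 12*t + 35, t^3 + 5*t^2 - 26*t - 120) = t - 5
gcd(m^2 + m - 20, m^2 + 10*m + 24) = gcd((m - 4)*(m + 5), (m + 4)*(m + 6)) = 1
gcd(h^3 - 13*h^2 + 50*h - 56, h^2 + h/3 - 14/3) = h - 2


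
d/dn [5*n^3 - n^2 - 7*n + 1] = 15*n^2 - 2*n - 7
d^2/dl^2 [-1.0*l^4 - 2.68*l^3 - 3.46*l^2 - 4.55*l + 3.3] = -12.0*l^2 - 16.08*l - 6.92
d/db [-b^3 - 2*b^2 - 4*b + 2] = -3*b^2 - 4*b - 4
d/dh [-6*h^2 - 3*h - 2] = -12*h - 3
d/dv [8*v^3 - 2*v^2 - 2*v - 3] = 24*v^2 - 4*v - 2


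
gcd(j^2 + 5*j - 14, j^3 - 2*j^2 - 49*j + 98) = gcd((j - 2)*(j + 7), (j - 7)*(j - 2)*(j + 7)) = j^2 + 5*j - 14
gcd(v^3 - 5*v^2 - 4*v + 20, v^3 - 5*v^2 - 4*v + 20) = v^3 - 5*v^2 - 4*v + 20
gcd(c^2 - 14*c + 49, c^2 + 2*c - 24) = 1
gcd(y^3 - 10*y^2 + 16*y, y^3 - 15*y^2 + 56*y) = y^2 - 8*y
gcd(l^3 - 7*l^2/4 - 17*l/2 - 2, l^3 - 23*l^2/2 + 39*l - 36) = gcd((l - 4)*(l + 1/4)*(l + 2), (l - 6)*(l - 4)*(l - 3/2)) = l - 4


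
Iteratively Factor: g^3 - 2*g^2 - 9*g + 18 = (g - 2)*(g^2 - 9) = (g - 2)*(g + 3)*(g - 3)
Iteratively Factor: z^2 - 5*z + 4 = (z - 1)*(z - 4)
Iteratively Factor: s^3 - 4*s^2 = (s)*(s^2 - 4*s) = s^2*(s - 4)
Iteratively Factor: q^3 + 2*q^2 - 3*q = (q - 1)*(q^2 + 3*q) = q*(q - 1)*(q + 3)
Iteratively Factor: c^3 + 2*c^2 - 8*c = (c + 4)*(c^2 - 2*c) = c*(c + 4)*(c - 2)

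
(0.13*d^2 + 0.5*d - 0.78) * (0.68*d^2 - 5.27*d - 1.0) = 0.0884*d^4 - 0.3451*d^3 - 3.2954*d^2 + 3.6106*d + 0.78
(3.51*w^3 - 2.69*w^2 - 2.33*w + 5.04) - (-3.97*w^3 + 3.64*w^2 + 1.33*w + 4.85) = 7.48*w^3 - 6.33*w^2 - 3.66*w + 0.19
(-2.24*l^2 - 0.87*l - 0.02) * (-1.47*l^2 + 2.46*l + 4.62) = 3.2928*l^4 - 4.2315*l^3 - 12.4596*l^2 - 4.0686*l - 0.0924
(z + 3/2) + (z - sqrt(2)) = 2*z - sqrt(2) + 3/2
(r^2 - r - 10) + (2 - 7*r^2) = -6*r^2 - r - 8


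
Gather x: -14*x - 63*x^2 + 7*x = -63*x^2 - 7*x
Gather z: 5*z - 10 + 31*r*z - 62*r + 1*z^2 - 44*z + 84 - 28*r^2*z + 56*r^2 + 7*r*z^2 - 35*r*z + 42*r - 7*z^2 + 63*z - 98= 56*r^2 - 20*r + z^2*(7*r - 6) + z*(-28*r^2 - 4*r + 24) - 24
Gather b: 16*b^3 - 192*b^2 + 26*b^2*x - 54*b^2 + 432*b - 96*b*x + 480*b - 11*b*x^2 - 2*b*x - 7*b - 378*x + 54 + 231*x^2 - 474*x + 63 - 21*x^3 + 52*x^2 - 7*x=16*b^3 + b^2*(26*x - 246) + b*(-11*x^2 - 98*x + 905) - 21*x^3 + 283*x^2 - 859*x + 117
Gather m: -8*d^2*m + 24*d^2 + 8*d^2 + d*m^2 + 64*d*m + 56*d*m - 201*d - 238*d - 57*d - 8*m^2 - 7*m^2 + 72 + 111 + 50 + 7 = 32*d^2 - 496*d + m^2*(d - 15) + m*(-8*d^2 + 120*d) + 240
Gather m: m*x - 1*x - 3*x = m*x - 4*x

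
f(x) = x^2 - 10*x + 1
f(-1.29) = 15.56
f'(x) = 2*x - 10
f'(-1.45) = -12.90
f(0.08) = 0.21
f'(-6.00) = -22.00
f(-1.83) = 22.65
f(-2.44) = 31.35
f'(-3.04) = -16.08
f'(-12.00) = -34.00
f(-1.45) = 17.60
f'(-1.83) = -13.66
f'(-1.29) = -12.58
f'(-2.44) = -14.88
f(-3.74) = 52.39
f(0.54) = -4.11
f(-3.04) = 40.64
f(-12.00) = 265.00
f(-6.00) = 97.00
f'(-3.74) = -17.48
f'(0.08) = -9.84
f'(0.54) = -8.92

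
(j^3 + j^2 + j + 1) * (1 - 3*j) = -3*j^4 - 2*j^3 - 2*j^2 - 2*j + 1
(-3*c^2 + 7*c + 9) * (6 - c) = 3*c^3 - 25*c^2 + 33*c + 54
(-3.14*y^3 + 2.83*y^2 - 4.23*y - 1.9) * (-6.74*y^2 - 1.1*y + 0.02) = 21.1636*y^5 - 15.6202*y^4 + 25.3344*y^3 + 17.5156*y^2 + 2.0054*y - 0.038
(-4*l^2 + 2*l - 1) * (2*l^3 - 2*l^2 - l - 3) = -8*l^5 + 12*l^4 - 2*l^3 + 12*l^2 - 5*l + 3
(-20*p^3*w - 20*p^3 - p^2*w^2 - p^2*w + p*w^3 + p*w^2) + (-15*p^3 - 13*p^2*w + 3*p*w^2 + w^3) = -20*p^3*w - 35*p^3 - p^2*w^2 - 14*p^2*w + p*w^3 + 4*p*w^2 + w^3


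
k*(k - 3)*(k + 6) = k^3 + 3*k^2 - 18*k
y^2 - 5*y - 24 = (y - 8)*(y + 3)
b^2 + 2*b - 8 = (b - 2)*(b + 4)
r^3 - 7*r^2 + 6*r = r*(r - 6)*(r - 1)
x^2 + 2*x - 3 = (x - 1)*(x + 3)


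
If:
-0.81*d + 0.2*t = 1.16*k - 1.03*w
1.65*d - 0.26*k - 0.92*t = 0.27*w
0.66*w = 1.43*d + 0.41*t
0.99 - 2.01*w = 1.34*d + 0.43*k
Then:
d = 0.14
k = 0.23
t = 0.08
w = 0.35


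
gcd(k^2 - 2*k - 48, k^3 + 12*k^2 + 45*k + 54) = k + 6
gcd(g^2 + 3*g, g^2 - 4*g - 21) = g + 3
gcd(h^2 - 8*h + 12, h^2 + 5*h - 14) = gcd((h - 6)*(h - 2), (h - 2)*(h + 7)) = h - 2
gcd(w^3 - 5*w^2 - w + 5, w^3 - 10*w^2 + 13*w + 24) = w + 1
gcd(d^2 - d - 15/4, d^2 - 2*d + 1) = 1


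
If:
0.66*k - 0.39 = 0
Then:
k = 0.59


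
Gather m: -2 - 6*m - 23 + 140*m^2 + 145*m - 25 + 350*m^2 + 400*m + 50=490*m^2 + 539*m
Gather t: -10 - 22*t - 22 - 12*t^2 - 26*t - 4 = -12*t^2 - 48*t - 36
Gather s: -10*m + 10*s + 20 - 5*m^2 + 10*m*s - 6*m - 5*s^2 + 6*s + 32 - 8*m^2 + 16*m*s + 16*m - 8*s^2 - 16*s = -13*m^2 + 26*m*s - 13*s^2 + 52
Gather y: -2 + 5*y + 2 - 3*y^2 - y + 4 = -3*y^2 + 4*y + 4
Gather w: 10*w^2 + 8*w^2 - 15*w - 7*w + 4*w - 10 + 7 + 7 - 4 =18*w^2 - 18*w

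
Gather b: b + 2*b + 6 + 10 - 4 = 3*b + 12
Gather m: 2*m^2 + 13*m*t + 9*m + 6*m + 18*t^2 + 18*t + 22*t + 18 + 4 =2*m^2 + m*(13*t + 15) + 18*t^2 + 40*t + 22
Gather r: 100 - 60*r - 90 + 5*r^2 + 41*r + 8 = 5*r^2 - 19*r + 18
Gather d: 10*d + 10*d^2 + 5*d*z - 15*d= 10*d^2 + d*(5*z - 5)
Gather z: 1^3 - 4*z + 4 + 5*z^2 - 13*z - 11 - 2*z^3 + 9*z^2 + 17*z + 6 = -2*z^3 + 14*z^2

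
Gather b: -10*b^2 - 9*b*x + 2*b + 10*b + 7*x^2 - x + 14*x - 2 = -10*b^2 + b*(12 - 9*x) + 7*x^2 + 13*x - 2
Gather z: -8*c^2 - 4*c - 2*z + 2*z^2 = -8*c^2 - 4*c + 2*z^2 - 2*z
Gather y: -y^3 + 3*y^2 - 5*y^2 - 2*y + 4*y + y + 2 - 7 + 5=-y^3 - 2*y^2 + 3*y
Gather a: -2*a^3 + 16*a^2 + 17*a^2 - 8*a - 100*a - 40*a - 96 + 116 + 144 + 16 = -2*a^3 + 33*a^2 - 148*a + 180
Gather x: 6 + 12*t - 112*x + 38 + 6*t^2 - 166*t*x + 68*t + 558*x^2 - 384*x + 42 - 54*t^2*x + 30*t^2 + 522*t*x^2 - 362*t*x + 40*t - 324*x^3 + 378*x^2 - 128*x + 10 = 36*t^2 + 120*t - 324*x^3 + x^2*(522*t + 936) + x*(-54*t^2 - 528*t - 624) + 96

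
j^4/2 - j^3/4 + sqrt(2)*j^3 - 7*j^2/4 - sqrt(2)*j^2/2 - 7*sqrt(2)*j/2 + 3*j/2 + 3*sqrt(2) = (j/2 + sqrt(2))*(j - 3/2)*(j - 1)*(j + 2)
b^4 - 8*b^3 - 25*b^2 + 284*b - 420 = (b - 7)*(b - 5)*(b - 2)*(b + 6)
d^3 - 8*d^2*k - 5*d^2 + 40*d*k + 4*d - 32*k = (d - 4)*(d - 1)*(d - 8*k)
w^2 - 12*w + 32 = (w - 8)*(w - 4)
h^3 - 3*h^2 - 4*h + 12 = (h - 3)*(h - 2)*(h + 2)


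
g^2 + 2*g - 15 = (g - 3)*(g + 5)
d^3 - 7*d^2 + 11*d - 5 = (d - 5)*(d - 1)^2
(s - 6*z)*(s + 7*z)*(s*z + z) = s^3*z + s^2*z^2 + s^2*z - 42*s*z^3 + s*z^2 - 42*z^3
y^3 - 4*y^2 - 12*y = y*(y - 6)*(y + 2)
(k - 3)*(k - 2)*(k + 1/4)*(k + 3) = k^4 - 7*k^3/4 - 19*k^2/2 + 63*k/4 + 9/2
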